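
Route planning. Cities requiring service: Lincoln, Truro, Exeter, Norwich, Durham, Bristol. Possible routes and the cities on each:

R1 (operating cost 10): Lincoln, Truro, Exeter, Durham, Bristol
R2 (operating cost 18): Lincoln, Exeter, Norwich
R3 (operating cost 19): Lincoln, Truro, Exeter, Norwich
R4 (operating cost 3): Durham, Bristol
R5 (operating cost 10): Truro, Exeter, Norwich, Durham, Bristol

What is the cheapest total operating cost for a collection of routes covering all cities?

20

R1, R5 cover every city at operating cost 10 + 10 = 20.
Any cover uses at least 2 routes; among all covering selections none totals below 20.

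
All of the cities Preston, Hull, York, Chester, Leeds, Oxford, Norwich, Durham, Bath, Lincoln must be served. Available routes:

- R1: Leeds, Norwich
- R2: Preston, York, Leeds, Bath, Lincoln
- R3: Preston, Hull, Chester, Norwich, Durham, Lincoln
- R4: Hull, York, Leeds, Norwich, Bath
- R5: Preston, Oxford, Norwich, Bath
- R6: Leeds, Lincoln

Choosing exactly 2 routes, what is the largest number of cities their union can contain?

9

Choosing R2, R3 covers {Preston, Hull, York, Chester, Leeds, Norwich, Durham, Bath, Lincoln} — 9 cities.
No choice of 2 routes does better; here Oxford is left uncovered.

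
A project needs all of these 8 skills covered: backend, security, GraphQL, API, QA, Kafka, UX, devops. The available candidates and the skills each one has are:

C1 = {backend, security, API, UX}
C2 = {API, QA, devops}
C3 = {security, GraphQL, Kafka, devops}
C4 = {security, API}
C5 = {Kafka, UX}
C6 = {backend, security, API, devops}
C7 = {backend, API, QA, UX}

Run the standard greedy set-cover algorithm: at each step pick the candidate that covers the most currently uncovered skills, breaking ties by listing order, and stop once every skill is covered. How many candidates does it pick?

Pick 1: C1 covers 4 new skills (backend, security, API, UX).
Pick 2: C3 covers 3 new skills (GraphQL, Kafka, devops).
Pick 3: C2 covers 1 new skills (QA).
Greedy uses 3 candidates. (The true minimum is 2.)

3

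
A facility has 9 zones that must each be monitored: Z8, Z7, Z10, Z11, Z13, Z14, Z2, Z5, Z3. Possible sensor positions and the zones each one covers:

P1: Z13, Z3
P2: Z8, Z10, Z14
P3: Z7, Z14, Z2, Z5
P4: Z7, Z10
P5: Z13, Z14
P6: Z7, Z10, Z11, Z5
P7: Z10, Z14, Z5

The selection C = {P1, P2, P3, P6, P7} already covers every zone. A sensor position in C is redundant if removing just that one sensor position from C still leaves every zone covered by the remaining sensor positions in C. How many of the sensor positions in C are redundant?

Drop P1: Z13, Z3 uncovered — not redundant.
Drop P2: Z8 uncovered — not redundant.
Drop P3: Z2 uncovered — not redundant.
Drop P6: Z11 uncovered — not redundant.
Drop P7: the rest still cover every zone — redundant.
1 redundant: P7.

1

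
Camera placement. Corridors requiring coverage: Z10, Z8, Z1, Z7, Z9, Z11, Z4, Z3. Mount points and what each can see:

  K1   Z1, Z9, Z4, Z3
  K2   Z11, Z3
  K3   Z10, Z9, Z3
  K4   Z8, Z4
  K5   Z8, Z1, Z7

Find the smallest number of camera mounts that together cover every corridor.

K1, K2, K3, K5 together cover {Z10, Z8, Z1, Z7, Z9, Z11, Z4, Z3} — every corridor.
No 3 of the 5 camera mounts cover everything (all 10 triples fall short), so 4 is minimum.

4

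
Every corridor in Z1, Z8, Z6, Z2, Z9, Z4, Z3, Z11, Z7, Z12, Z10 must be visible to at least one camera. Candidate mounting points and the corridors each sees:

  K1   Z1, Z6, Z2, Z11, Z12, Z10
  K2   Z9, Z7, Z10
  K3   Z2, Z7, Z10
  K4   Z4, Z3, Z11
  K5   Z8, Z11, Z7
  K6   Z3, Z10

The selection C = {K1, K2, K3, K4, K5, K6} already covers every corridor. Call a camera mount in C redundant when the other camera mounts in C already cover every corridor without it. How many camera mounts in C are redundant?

2

Drop K1: Z1, Z6, Z12 uncovered — not redundant.
Drop K2: Z9 uncovered — not redundant.
Drop K3: the rest still cover every corridor — redundant.
Drop K4: Z4 uncovered — not redundant.
Drop K5: Z8 uncovered — not redundant.
Drop K6: the rest still cover every corridor — redundant.
2 redundant: K3, K6.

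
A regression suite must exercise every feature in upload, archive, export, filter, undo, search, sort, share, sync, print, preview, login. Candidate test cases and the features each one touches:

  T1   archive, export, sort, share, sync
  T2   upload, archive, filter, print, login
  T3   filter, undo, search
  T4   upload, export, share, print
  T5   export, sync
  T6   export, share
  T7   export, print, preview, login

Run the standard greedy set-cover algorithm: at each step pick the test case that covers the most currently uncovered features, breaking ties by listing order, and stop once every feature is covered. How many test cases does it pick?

4

Pick 1: T1 covers 5 new features (archive, export, sort, share, sync).
Pick 2: T2 covers 4 new features (upload, filter, print, login).
Pick 3: T3 covers 2 new features (undo, search).
Pick 4: T7 covers 1 new features (preview).
Greedy uses 4 test cases.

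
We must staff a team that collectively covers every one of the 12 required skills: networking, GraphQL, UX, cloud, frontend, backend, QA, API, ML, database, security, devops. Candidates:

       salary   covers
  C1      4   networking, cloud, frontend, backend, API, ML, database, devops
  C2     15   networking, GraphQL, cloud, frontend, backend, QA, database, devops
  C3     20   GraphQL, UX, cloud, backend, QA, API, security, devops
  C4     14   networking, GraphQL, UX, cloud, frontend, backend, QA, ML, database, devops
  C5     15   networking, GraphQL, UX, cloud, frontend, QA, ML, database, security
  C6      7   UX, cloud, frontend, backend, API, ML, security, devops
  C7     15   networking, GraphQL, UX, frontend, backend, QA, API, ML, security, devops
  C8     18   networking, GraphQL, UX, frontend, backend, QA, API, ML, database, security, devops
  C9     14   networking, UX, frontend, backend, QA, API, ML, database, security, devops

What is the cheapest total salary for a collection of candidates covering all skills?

19

C1, C5 cover every skill at salary 4 + 15 = 19.
Any cover uses at least 2 candidates; among all covering selections none totals below 19.
Greedy by coverage-per-salary would pick C1, C6, C4 for 25 — worse than the optimum 19.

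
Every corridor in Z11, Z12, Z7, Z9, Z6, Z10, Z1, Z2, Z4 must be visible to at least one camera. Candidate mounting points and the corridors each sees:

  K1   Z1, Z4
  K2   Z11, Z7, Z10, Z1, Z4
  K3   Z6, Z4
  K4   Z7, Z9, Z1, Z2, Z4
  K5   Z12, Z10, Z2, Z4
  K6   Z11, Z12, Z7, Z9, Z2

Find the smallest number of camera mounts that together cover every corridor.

K2, K3, K6 together cover {Z11, Z12, Z7, Z9, Z6, Z10, Z1, Z2, Z4} — every corridor.
No 2 of the 6 camera mounts cover everything (all 15 pairs fall short), so 3 is minimum.

3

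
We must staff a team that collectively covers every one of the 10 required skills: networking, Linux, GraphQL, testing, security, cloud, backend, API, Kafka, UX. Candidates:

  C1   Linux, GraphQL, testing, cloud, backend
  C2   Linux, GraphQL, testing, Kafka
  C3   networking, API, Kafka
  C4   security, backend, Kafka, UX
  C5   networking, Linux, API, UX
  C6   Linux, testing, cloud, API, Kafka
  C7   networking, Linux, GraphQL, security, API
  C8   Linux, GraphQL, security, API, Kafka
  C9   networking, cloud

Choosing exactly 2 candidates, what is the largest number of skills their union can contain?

Choosing C1, C3 covers {networking, Linux, GraphQL, testing, cloud, backend, API, Kafka} — 8 skills.
No choice of 2 candidates does better; here security, UX are left uncovered.

8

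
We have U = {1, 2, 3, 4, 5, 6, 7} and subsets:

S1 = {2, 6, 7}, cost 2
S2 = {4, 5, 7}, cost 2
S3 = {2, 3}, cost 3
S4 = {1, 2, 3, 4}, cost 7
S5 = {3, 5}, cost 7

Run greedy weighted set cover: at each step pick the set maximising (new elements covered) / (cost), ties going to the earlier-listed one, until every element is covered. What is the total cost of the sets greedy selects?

Pick 1: S1 adds 3 new (2, 6, 7) at cost 2 (ratio 3/2).
Pick 2: S2 adds 2 new (4, 5) at cost 2 (ratio 2/2).
Pick 3: S3 adds 1 new (3) at cost 3 (ratio 1/3).
Pick 4: S4 adds 1 new (1) at cost 7 (ratio 1/7).
Greedy total cost: 2 + 2 + 3 + 7 = 14. (The true optimum is 11, so greedy overshoots here.)

14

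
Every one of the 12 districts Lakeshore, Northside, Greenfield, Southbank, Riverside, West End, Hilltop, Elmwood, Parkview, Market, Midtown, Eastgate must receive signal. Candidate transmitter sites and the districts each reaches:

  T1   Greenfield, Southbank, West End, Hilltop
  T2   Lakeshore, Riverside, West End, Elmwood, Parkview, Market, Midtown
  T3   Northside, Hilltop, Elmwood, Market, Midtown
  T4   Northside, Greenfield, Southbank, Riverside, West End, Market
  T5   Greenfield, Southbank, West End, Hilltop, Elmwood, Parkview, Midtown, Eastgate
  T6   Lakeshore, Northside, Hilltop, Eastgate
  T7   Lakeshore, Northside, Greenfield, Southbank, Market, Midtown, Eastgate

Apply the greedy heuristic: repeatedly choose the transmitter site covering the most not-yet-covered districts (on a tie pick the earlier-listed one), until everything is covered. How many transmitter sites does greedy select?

Pick 1: T5 covers 8 new districts (Greenfield, Southbank, West End, Hilltop, Elmwood, Parkview, Midtown, Eastgate).
Pick 2: T2 covers 3 new districts (Lakeshore, Riverside, Market).
Pick 3: T3 covers 1 new districts (Northside).
Greedy uses 3 transmitter sites.

3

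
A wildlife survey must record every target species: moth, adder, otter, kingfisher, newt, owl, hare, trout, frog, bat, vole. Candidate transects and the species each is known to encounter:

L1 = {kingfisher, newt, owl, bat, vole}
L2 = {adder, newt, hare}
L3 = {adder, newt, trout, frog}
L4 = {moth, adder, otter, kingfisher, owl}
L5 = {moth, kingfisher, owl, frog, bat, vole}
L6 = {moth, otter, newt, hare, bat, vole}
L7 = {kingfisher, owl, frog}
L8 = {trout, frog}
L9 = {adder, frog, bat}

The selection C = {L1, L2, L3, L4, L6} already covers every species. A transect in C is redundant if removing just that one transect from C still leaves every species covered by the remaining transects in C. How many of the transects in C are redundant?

Drop L1: the rest still cover every species — redundant.
Drop L2: the rest still cover every species — redundant.
Drop L3: trout, frog uncovered — not redundant.
Drop L4: the rest still cover every species — redundant.
Drop L6: the rest still cover every species — redundant.
4 redundant: L1, L2, L4, L6.

4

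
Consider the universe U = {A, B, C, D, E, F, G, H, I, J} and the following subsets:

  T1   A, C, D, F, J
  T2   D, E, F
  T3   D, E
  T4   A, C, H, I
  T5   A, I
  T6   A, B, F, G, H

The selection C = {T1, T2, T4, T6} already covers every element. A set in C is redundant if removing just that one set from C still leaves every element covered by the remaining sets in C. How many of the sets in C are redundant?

0

Drop T1: J uncovered — not redundant.
Drop T2: E uncovered — not redundant.
Drop T4: I uncovered — not redundant.
Drop T6: B, G uncovered — not redundant.
None of the sets in C is redundant.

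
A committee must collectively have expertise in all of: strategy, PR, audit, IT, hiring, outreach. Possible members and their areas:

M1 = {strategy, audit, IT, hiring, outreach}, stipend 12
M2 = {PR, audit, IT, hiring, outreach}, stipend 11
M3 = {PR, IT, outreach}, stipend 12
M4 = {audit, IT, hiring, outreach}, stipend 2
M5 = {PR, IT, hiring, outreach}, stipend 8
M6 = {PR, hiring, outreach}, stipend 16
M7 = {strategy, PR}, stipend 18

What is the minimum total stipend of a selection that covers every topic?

M1, M5 cover every topic at stipend 12 + 8 = 20.
Any cover uses at least 2 members; among all covering selections none totals below 20.
Greedy by coverage-per-stipend would pick M4, M5, M1 for 22 — worse than the optimum 20.

20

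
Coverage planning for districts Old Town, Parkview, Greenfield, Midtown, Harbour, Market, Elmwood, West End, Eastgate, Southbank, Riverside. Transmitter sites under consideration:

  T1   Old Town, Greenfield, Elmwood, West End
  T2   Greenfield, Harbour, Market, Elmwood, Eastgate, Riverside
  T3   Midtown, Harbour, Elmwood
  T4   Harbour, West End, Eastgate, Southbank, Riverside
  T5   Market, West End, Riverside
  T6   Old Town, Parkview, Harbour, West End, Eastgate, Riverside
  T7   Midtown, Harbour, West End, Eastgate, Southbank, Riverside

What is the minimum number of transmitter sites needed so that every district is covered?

T2, T6, T7 together cover {Old Town, Parkview, Greenfield, Midtown, Harbour, Market, Elmwood, West End, Eastgate, Southbank, Riverside} — every district.
No 2 of the 7 transmitter sites cover everything (all 21 pairs fall short), so 3 is minimum.

3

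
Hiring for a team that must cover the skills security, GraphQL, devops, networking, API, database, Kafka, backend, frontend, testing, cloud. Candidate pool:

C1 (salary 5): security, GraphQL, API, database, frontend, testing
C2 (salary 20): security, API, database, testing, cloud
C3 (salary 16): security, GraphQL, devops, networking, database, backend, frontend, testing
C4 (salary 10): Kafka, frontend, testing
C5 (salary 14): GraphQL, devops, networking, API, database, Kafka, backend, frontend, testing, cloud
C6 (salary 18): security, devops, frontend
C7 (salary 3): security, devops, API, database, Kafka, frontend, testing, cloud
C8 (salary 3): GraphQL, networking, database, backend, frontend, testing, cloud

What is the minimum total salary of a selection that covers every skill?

6

C7, C8 cover every skill at salary 3 + 3 = 6.
Any cover uses at least 2 candidates; among all covering selections none totals below 6.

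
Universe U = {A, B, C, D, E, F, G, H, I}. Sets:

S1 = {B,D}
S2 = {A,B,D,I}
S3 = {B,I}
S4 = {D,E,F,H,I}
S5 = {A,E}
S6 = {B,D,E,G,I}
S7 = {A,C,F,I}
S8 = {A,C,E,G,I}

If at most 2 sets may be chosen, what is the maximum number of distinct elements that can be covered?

8

Choosing S4, S8 covers {A, C, D, E, F, G, H, I} — 8 elements.
No choice of 2 sets does better; here B is left uncovered.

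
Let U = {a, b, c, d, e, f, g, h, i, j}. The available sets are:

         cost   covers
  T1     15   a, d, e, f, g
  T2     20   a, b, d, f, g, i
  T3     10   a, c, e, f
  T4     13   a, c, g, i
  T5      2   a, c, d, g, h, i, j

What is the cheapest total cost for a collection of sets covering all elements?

T2, T3, T5 cover every element at cost 20 + 10 + 2 = 32.
Any cover uses at least 3 sets; among all covering selections none totals below 32.

32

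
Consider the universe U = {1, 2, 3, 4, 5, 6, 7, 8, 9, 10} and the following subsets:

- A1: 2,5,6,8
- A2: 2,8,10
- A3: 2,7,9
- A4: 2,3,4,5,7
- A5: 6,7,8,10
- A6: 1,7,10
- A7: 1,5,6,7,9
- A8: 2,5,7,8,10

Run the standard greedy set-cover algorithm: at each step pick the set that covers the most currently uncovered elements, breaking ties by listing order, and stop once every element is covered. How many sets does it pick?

Pick 1: A4 covers 5 new elements (2, 3, 4, 5, 7).
Pick 2: A5 covers 3 new elements (6, 8, 10).
Pick 3: A7 covers 2 new elements (1, 9).
Greedy uses 3 sets.

3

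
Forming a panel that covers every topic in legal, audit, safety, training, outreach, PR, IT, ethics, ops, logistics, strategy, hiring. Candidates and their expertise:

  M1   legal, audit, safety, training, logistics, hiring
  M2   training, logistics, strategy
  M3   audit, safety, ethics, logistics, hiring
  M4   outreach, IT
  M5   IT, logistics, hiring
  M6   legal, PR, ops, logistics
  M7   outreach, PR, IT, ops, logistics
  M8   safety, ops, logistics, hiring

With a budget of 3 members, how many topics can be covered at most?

11

Choosing M1, M2, M7 covers {legal, audit, safety, training, outreach, PR, IT, ops, logistics, strategy, hiring} — 11 topics.
No choice of 3 members does better; here ethics is left uncovered.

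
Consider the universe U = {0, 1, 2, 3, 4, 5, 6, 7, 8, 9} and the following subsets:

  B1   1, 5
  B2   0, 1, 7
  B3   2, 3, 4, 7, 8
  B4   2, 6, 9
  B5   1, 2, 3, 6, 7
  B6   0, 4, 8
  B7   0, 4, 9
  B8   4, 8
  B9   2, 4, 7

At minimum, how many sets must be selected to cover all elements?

B1, B2, B3, B4 together cover {0, 1, 2, 3, 4, 5, 6, 7, 8, 9} — every element.
No 3 of the 9 sets cover everything (all 84 triples fall short), so 4 is minimum.

4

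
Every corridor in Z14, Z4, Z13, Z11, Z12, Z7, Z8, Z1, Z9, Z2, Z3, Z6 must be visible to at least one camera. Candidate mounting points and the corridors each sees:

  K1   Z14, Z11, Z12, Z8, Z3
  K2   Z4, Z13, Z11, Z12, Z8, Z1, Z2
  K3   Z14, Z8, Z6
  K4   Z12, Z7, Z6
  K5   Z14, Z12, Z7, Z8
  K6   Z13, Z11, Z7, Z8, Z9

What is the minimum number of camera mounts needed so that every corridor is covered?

4

K1, K2, K3, K6 together cover {Z14, Z4, Z13, Z11, Z12, Z7, Z8, Z1, Z9, Z2, Z3, Z6} — every corridor.
No 3 of the 6 camera mounts cover everything (all 20 triples fall short), so 4 is minimum.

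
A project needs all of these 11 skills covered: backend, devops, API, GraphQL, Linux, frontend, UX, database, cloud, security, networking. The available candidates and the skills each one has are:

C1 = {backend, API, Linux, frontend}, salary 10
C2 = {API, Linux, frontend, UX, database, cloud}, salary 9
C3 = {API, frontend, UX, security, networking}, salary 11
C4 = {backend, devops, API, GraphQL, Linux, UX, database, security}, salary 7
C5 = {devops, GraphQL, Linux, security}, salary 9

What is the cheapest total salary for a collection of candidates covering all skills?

C2, C3, C4 cover every skill at salary 9 + 11 + 7 = 27.
Any cover uses at least 3 candidates; among all covering selections none totals below 27.

27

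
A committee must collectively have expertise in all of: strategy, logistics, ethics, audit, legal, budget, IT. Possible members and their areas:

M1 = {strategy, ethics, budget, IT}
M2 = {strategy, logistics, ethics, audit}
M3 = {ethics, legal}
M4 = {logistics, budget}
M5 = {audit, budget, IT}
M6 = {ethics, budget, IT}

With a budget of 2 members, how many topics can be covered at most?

Choosing M1, M2 covers {strategy, logistics, ethics, audit, budget, IT} — 6 topics.
No choice of 2 members does better; here legal is left uncovered.

6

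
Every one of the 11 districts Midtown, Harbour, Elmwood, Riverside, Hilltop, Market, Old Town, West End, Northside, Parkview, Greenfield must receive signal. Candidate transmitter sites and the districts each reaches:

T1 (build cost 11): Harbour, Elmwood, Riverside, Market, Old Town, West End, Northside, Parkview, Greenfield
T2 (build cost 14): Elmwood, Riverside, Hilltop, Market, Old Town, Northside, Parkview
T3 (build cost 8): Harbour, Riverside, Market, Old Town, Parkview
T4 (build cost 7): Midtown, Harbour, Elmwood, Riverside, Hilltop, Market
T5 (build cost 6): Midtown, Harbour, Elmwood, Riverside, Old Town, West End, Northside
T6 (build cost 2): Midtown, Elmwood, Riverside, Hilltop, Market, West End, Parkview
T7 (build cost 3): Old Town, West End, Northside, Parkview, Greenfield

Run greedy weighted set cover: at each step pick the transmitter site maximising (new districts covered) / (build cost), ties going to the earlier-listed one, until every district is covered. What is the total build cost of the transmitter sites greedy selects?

11

Pick 1: T6 adds 7 new (Midtown, Elmwood, Riverside, Hilltop, Market, West End, Parkview) at build cost 2 (ratio 7/2).
Pick 2: T7 adds 3 new (Old Town, Northside, Greenfield) at build cost 3 (ratio 3/3).
Pick 3: T5 adds 1 new (Harbour) at build cost 6 (ratio 1/6).
Greedy total build cost: 2 + 3 + 6 = 11. (The true optimum is 10, so greedy overshoots here.)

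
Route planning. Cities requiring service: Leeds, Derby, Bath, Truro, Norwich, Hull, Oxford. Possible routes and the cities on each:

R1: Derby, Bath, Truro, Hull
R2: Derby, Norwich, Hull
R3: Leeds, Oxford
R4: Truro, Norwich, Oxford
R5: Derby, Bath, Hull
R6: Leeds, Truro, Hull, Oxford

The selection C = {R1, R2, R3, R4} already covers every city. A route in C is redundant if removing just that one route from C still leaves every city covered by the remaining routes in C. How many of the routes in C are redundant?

Drop R1: Bath uncovered — not redundant.
Drop R2: the rest still cover every city — redundant.
Drop R3: Leeds uncovered — not redundant.
Drop R4: the rest still cover every city — redundant.
2 redundant: R2, R4.

2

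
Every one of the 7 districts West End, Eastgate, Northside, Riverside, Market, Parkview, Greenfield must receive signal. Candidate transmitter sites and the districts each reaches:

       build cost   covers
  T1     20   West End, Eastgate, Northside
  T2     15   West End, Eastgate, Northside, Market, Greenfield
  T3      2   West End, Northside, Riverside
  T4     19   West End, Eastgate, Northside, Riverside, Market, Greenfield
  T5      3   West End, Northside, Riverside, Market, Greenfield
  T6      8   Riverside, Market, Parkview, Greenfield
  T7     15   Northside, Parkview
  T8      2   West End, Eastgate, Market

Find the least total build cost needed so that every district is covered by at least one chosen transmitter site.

12

T3, T6, T8 cover every district at build cost 2 + 8 + 2 = 12.
Any cover uses at least 2 transmitter sites; among all covering selections none totals below 12.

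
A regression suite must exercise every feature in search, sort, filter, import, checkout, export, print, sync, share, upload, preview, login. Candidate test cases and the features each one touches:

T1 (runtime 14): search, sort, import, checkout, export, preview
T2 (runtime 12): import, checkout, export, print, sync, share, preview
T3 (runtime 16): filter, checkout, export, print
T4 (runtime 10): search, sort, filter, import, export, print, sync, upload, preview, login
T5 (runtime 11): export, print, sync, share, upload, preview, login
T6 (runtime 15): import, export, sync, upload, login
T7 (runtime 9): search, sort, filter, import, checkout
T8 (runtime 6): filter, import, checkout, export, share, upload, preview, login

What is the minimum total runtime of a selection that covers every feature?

16

T4, T8 cover every feature at runtime 10 + 6 = 16.
Any cover uses at least 2 test cases; among all covering selections none totals below 16.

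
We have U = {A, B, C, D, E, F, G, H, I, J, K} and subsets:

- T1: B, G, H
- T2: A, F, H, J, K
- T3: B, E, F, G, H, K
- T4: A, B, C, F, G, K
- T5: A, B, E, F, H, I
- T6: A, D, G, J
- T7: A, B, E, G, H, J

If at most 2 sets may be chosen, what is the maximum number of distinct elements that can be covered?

Choosing T3, T6 covers {A, B, D, E, F, G, H, J, K} — 9 elements.
No choice of 2 sets does better; here C, I are left uncovered.

9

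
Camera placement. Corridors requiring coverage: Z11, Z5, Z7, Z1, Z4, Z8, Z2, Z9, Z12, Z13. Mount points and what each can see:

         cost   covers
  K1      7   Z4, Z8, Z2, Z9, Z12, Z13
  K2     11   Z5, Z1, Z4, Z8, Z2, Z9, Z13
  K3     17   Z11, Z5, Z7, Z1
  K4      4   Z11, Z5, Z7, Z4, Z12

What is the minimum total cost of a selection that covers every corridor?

15

K2, K4 cover every corridor at cost 11 + 4 = 15.
Any cover uses at least 2 camera mounts; among all covering selections none totals below 15.
Greedy by coverage-per-cost would pick K4, K1, K2 for 22 — worse than the optimum 15.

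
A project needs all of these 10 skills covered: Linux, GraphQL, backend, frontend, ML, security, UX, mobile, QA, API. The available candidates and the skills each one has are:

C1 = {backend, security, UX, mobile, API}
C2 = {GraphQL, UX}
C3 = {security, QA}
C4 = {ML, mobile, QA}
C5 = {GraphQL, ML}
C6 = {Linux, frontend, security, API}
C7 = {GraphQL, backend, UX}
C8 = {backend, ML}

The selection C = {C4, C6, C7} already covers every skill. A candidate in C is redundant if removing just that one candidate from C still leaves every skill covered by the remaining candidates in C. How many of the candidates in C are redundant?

0

Drop C4: ML, mobile, QA uncovered — not redundant.
Drop C6: Linux, frontend, security, API uncovered — not redundant.
Drop C7: GraphQL, backend, UX uncovered — not redundant.
None of the candidates in C is redundant.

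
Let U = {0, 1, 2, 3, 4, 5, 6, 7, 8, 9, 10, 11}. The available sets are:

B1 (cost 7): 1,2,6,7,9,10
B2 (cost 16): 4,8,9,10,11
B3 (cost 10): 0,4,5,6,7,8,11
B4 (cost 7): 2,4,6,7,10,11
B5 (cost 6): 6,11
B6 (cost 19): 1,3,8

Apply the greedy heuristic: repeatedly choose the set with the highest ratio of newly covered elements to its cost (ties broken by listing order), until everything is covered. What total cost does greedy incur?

36

Pick 1: B1 adds 6 new (1, 2, 6, 7, 9, 10) at cost 7 (ratio 6/7).
Pick 2: B3 adds 5 new (0, 4, 5, 8, 11) at cost 10 (ratio 5/10).
Pick 3: B6 adds 1 new (3) at cost 19 (ratio 1/19).
Greedy total cost: 7 + 10 + 19 = 36.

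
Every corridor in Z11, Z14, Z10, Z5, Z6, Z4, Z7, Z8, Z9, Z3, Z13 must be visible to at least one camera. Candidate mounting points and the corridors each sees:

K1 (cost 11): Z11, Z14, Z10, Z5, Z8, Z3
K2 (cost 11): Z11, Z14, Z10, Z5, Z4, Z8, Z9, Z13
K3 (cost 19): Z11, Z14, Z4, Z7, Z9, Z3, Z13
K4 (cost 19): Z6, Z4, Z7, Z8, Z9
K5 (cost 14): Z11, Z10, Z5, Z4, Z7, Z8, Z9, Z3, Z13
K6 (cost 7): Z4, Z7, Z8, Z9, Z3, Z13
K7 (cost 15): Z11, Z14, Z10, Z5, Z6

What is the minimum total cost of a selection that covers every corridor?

K6, K7 cover every corridor at cost 7 + 15 = 22.
Any cover uses at least 2 camera mounts; among all covering selections none totals below 22.
Greedy by coverage-per-cost would pick K6, K1, K7 for 33 — worse than the optimum 22.

22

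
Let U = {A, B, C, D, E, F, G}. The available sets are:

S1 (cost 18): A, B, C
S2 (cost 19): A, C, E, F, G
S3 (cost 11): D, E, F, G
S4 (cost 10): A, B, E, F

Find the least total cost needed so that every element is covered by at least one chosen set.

S1, S3 cover every element at cost 18 + 11 = 29.
Any cover uses at least 2 sets; among all covering selections none totals below 29.
Greedy by coverage-per-cost would pick S4, S3, S1 for 39 — worse than the optimum 29.

29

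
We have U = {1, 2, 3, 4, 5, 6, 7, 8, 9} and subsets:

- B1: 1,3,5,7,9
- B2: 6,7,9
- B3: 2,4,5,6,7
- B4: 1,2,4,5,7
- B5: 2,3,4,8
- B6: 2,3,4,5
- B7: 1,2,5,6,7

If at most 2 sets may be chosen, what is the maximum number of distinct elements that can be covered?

8

Choosing B1, B3 covers {1, 2, 3, 4, 5, 6, 7, 9} — 8 elements.
No choice of 2 sets does better; here 8 is left uncovered.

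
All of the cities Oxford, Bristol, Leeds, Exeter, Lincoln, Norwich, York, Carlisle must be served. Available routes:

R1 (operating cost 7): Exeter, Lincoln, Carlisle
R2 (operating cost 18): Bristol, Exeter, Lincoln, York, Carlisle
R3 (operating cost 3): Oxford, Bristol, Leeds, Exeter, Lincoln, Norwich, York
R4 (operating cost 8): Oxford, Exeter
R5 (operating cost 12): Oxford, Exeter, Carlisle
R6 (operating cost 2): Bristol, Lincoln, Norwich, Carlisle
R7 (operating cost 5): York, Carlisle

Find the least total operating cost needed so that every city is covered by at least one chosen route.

R3, R6 cover every city at operating cost 3 + 2 = 5.
Any cover uses at least 2 routes; among all covering selections none totals below 5.

5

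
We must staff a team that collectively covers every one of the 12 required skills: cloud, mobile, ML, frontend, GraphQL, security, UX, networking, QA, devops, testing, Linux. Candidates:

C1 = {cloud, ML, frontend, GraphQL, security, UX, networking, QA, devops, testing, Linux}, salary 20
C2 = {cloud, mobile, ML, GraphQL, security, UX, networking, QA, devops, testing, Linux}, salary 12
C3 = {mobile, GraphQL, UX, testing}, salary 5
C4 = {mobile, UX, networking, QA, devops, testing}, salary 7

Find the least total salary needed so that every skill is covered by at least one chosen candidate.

25

C1, C3 cover every skill at salary 20 + 5 = 25.
Any cover uses at least 2 candidates; among all covering selections none totals below 25.
Greedy by coverage-per-salary would pick C2, C1 for 32 — worse than the optimum 25.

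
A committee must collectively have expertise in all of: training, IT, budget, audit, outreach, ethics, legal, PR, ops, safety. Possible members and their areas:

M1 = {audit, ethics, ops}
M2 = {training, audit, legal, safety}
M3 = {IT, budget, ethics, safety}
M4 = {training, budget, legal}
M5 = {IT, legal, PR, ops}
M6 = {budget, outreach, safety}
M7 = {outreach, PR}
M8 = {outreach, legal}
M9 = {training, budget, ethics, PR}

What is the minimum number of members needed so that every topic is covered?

M1, M2, M3, M7 together cover {training, IT, budget, audit, outreach, ethics, legal, PR, ops, safety} — every topic.
No 3 of the 9 members cover everything (all 84 triples fall short), so 4 is minimum.

4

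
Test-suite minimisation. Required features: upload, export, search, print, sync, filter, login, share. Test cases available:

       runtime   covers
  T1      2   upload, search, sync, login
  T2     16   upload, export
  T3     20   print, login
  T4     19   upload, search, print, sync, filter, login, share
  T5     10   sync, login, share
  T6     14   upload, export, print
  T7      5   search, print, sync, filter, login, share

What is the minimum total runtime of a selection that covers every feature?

T6, T7 cover every feature at runtime 14 + 5 = 19.
Any cover uses at least 2 test cases; among all covering selections none totals below 19.
Greedy by coverage-per-runtime would pick T1, T7, T6 for 21 — worse than the optimum 19.

19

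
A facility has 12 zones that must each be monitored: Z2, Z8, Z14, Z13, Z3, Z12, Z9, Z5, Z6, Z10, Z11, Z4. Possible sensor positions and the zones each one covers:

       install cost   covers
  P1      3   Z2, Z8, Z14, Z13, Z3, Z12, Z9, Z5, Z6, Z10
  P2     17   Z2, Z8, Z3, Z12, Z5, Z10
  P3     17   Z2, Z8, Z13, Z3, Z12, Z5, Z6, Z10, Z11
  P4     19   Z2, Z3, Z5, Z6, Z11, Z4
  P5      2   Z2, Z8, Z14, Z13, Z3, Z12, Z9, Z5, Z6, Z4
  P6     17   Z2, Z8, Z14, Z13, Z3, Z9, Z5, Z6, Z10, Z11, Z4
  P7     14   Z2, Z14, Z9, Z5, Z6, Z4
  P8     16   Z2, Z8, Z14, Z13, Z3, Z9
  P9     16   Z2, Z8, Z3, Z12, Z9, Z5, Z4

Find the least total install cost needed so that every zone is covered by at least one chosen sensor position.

19

P3, P5 cover every zone at install cost 17 + 2 = 19.
Any cover uses at least 2 sensor positions; among all covering selections none totals below 19.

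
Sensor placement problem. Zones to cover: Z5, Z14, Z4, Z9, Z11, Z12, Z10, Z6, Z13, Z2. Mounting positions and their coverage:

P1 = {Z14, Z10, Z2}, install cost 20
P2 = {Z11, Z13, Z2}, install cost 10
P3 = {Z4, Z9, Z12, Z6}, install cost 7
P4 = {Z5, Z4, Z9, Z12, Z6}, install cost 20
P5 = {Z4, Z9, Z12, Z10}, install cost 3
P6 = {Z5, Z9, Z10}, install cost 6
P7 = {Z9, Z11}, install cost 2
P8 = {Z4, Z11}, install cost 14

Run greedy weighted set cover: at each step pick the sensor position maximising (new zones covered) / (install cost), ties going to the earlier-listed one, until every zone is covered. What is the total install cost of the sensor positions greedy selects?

Pick 1: P5 adds 4 new (Z4, Z9, Z12, Z10) at install cost 3 (ratio 4/3).
Pick 2: P7 adds 1 new (Z11) at install cost 2 (ratio 1/2).
Pick 3: P2 adds 2 new (Z13, Z2) at install cost 10 (ratio 2/10).
Pick 4: P6 adds 1 new (Z5) at install cost 6 (ratio 1/6).
Pick 5: P3 adds 1 new (Z6) at install cost 7 (ratio 1/7).
Pick 6: P1 adds 1 new (Z14) at install cost 20 (ratio 1/20).
Greedy total install cost: 3 + 2 + 10 + 6 + 7 + 20 = 48. (The true optimum is 43, so greedy overshoots here.)

48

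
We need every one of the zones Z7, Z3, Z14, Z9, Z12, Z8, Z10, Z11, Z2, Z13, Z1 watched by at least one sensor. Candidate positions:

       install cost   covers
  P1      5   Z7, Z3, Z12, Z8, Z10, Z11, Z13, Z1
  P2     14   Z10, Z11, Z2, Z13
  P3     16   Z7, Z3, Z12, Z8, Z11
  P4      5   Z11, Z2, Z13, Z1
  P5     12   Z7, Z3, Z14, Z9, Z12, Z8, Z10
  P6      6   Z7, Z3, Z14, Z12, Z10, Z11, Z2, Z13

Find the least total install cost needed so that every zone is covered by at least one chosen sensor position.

P4, P5 cover every zone at install cost 5 + 12 = 17.
Any cover uses at least 2 sensor positions; among all covering selections none totals below 17.
Greedy by coverage-per-install cost would pick P1, P6, P5 for 23 — worse than the optimum 17.

17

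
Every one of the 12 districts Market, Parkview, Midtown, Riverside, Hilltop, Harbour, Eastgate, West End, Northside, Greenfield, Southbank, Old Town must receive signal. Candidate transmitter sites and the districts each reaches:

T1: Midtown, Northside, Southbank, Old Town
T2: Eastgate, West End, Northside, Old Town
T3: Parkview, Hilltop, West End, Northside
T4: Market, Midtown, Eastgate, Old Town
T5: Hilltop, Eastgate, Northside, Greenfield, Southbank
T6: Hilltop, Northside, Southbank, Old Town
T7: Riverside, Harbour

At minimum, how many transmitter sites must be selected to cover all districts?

4

T3, T4, T5, T7 together cover {Market, Parkview, Midtown, Riverside, Hilltop, Harbour, Eastgate, West End, Northside, Greenfield, Southbank, Old Town} — every district.
No 3 of the 7 transmitter sites cover everything (all 35 triples fall short), so 4 is minimum.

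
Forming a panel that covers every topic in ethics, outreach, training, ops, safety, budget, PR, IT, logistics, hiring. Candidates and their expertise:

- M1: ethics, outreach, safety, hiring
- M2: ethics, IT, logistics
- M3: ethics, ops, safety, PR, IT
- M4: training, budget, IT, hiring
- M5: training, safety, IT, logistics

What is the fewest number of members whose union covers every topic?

M1, M2, M3, M4 together cover {ethics, outreach, training, ops, safety, budget, PR, IT, logistics, hiring} — every topic.
No 3 of the 5 members cover everything (all 10 triples fall short), so 4 is minimum.

4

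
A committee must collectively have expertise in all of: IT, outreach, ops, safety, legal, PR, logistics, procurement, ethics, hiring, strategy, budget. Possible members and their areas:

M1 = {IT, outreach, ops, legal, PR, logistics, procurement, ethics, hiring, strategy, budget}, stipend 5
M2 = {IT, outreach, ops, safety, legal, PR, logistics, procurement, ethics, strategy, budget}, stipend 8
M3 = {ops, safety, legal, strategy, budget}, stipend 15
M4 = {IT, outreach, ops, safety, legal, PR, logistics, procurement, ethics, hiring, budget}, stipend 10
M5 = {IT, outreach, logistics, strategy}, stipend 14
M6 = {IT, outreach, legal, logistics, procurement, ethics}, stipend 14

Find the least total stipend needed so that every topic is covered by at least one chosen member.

13

M1, M2 cover every topic at stipend 5 + 8 = 13.
Any cover uses at least 2 members; among all covering selections none totals below 13.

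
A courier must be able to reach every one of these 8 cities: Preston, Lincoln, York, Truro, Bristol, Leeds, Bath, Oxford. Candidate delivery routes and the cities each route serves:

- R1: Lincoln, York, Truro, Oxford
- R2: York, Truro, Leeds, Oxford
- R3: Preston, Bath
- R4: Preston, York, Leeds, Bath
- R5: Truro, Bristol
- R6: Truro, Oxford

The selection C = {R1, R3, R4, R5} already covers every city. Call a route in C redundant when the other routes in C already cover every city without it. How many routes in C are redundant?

1

Drop R1: Lincoln, Oxford uncovered — not redundant.
Drop R3: the rest still cover every city — redundant.
Drop R4: Leeds uncovered — not redundant.
Drop R5: Bristol uncovered — not redundant.
1 redundant: R3.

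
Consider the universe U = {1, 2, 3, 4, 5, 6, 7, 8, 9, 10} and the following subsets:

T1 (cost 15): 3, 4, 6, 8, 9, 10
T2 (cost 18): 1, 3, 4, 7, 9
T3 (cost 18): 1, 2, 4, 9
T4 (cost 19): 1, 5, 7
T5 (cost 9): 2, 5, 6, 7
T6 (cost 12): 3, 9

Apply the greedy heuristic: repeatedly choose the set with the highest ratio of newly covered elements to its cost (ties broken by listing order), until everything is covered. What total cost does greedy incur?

Pick 1: T5 adds 4 new (2, 5, 6, 7) at cost 9 (ratio 4/9).
Pick 2: T1 adds 5 new (3, 4, 8, 9, 10) at cost 15 (ratio 5/15).
Pick 3: T2 adds 1 new (1) at cost 18 (ratio 1/18).
Greedy total cost: 9 + 15 + 18 = 42.

42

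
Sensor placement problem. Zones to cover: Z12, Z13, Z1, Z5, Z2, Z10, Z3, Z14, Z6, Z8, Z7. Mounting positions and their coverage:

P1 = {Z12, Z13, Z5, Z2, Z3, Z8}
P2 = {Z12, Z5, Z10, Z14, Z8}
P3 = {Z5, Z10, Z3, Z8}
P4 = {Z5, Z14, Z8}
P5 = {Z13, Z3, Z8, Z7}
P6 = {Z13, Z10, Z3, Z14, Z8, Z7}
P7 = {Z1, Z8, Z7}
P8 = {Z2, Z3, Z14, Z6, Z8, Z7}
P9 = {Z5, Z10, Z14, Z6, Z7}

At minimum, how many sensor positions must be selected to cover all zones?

3

P1, P7, P9 together cover {Z12, Z13, Z1, Z5, Z2, Z10, Z3, Z14, Z6, Z8, Z7} — every zone.
No 2 of the 9 sensor positions cover everything (all 36 pairs fall short), so 3 is minimum.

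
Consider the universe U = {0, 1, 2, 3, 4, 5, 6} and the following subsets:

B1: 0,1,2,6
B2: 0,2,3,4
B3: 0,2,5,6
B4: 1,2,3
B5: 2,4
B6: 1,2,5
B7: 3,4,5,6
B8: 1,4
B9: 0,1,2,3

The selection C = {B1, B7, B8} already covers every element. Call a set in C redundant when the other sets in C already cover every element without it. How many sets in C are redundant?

Drop B1: 0, 2 uncovered — not redundant.
Drop B7: 3, 5 uncovered — not redundant.
Drop B8: the rest still cover every element — redundant.
1 redundant: B8.

1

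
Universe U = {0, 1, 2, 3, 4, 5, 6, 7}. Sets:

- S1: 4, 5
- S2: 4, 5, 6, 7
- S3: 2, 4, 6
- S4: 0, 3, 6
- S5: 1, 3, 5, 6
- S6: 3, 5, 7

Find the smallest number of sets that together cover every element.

4

S2, S3, S4, S5 together cover {0, 1, 2, 3, 4, 5, 6, 7} — every element.
No 3 of the 6 sets cover everything (all 20 triples fall short), so 4 is minimum.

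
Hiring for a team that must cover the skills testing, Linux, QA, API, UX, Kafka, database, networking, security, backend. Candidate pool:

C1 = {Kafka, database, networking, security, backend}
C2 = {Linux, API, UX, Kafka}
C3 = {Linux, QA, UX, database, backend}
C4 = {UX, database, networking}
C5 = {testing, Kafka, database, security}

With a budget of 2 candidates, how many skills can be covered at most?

Choosing C1, C2 covers {Linux, API, UX, Kafka, database, networking, security, backend} — 8 skills.
No choice of 2 candidates does better; here testing, QA are left uncovered.

8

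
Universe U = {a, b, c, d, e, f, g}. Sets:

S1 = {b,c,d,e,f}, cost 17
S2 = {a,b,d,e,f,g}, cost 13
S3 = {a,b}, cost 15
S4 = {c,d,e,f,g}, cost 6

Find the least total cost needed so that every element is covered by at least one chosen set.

S2, S4 cover every element at cost 13 + 6 = 19.
Any cover uses at least 2 sets; among all covering selections none totals below 19.

19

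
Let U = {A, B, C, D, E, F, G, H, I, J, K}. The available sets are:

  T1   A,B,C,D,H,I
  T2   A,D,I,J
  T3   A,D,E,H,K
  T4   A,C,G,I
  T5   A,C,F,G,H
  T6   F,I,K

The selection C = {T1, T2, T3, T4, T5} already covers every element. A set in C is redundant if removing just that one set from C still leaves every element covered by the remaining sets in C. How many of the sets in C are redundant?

Drop T1: B uncovered — not redundant.
Drop T2: J uncovered — not redundant.
Drop T3: E, K uncovered — not redundant.
Drop T4: the rest still cover every element — redundant.
Drop T5: F uncovered — not redundant.
1 redundant: T4.

1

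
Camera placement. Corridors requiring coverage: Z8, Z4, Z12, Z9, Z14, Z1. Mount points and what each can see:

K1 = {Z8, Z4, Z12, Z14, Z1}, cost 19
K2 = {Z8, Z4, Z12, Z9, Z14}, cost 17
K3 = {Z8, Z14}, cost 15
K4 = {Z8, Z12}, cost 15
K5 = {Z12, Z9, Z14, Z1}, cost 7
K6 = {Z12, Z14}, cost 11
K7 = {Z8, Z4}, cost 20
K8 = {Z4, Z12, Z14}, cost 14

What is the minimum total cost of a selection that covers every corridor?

K2, K5 cover every corridor at cost 17 + 7 = 24.
Any cover uses at least 2 camera mounts; among all covering selections none totals below 24.

24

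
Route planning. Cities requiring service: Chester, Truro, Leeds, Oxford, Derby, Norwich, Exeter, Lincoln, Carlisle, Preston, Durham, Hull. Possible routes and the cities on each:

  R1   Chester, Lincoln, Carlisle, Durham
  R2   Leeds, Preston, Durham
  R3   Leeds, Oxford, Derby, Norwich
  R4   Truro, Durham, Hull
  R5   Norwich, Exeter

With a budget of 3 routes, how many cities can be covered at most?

Choosing R1, R3, R4 covers {Chester, Truro, Leeds, Oxford, Derby, Norwich, Lincoln, Carlisle, Durham, Hull} — 10 cities.
No choice of 3 routes does better; here Exeter, Preston are left uncovered.

10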